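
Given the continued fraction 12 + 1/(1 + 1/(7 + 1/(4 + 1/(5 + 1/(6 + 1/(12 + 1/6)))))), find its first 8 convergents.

12/1, 13/1, 103/8, 425/33, 2228/173, 13793/1071, 167744/13025, 1020257/79221

Using the convergent recurrence p_i = a_i*p_{i-1} + p_{i-2}, q_i = a_i*q_{i-1} + q_{i-2} with p_{-2}=0, p_{-1}=1, q_{-2}=1, q_{-1}=0:
  i=0: a_0=12, p_0 = 12*1 + 0 = 12, q_0 = 12*0 + 1 = 1.
  i=1: a_1=1, p_1 = 1*12 + 1 = 13, q_1 = 1*1 + 0 = 1.
  i=2: a_2=7, p_2 = 7*13 + 12 = 103, q_2 = 7*1 + 1 = 8.
  i=3: a_3=4, p_3 = 4*103 + 13 = 425, q_3 = 4*8 + 1 = 33.
  i=4: a_4=5, p_4 = 5*425 + 103 = 2228, q_4 = 5*33 + 8 = 173.
  i=5: a_5=6, p_5 = 6*2228 + 425 = 13793, q_5 = 6*173 + 33 = 1071.
  i=6: a_6=12, p_6 = 12*13793 + 2228 = 167744, q_6 = 12*1071 + 173 = 13025.
  i=7: a_7=6, p_7 = 6*167744 + 13793 = 1020257, q_7 = 6*13025 + 1071 = 79221.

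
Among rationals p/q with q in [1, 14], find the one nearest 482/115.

21/5

Expand x = 482/115 as a continued fraction with the Euclidean algorithm:
  482 = 4*115 + 22, so a_0 = 4.
  115 = 5*22 + 5, so a_1 = 5.
  22 = 4*5 + 2, so a_2 = 4.
  5 = 2*2 + 1, so a_3 = 2.
  2 = 2*1 + 0, so a_4 = 2.
so x = [4; 5, 4, 2, 2].
Convergents (p_i = a_i*p_{i-1} + p_{i-2}, q_i = a_i*q_{i-1} + q_{i-2} with p_{-2}=0, p_{-1}=1, q_{-2}=1, q_{-1}=0), until the denominator exceeds 14:
  i=0: a_0=4, p_0 = 4*1 + 0 = 4, q_0 = 4*0 + 1 = 1.
  i=1: a_1=5, p_1 = 5*4 + 1 = 21, q_1 = 5*1 + 0 = 5.
  i=2: a_2=4, p_2 = 4*21 + 4 = 88, q_2 = 4*5 + 1 = 21.
q_2 = 21 > 14, so the last convergent with denominator <= 14 is p_1/q_1 = 21/5.
The closest fraction with denominator <= 14 is either p_1/q_1 or the intermediate fraction (k*p_1 + p_0)/(k*q_1 + q_0) with the largest k >= 1 whose denominator stays <= 14; these approach x as k grows, and every other convergent or intermediate fraction in range is farther away.
Largest k: floor((14 - q_0)/q_1) = floor((14 - 1)/5) = 2.
That gives (2*21 + 4)/(2*5 + 1) = 46/11.
Compare the errors: |x - 21/5| = |482*5 - 21*115|/(115*5) = 5/575, and |x - 46/11| = |482*11 - 46*115|/(115*11) = 12/1265.
Cross-multiplying, 5*1265 = 6325 < 6900 = 12*575, so 5/575 is smaller: the convergent 21/5 is closer to x than 46/11.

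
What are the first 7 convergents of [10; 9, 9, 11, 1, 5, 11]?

Using the convergent recurrence p_i = a_i*p_{i-1} + p_{i-2}, q_i = a_i*q_{i-1} + q_{i-2} with p_{-2}=0, p_{-1}=1, q_{-2}=1, q_{-1}=0:
  i=0: a_0=10, p_0 = 10*1 + 0 = 10, q_0 = 10*0 + 1 = 1.
  i=1: a_1=9, p_1 = 9*10 + 1 = 91, q_1 = 9*1 + 0 = 9.
  i=2: a_2=9, p_2 = 9*91 + 10 = 829, q_2 = 9*9 + 1 = 82.
  i=3: a_3=11, p_3 = 11*829 + 91 = 9210, q_3 = 11*82 + 9 = 911.
  i=4: a_4=1, p_4 = 1*9210 + 829 = 10039, q_4 = 1*911 + 82 = 993.
  i=5: a_5=5, p_5 = 5*10039 + 9210 = 59405, q_5 = 5*993 + 911 = 5876.
  i=6: a_6=11, p_6 = 11*59405 + 10039 = 663494, q_6 = 11*5876 + 993 = 65629.

10/1, 91/9, 829/82, 9210/911, 10039/993, 59405/5876, 663494/65629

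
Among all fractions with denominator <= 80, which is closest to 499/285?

7/4

Expand x = 499/285 as a continued fraction with the Euclidean algorithm:
  499 = 1*285 + 214, so a_0 = 1.
  285 = 1*214 + 71, so a_1 = 1.
  214 = 3*71 + 1, so a_2 = 3.
  71 = 71*1 + 0, so a_3 = 71.
so x = [1; 1, 3, 71].
Convergents (p_i = a_i*p_{i-1} + p_{i-2}, q_i = a_i*q_{i-1} + q_{i-2} with p_{-2}=0, p_{-1}=1, q_{-2}=1, q_{-1}=0), until the denominator exceeds 80:
  i=0: a_0=1, p_0 = 1*1 + 0 = 1, q_0 = 1*0 + 1 = 1.
  i=1: a_1=1, p_1 = 1*1 + 1 = 2, q_1 = 1*1 + 0 = 1.
  i=2: a_2=3, p_2 = 3*2 + 1 = 7, q_2 = 3*1 + 1 = 4.
  i=3: a_3=71, p_3 = 71*7 + 2 = 499, q_3 = 71*4 + 1 = 285.
q_3 = 285 > 80, so the last convergent with denominator <= 80 is p_2/q_2 = 7/4.
The closest fraction with denominator <= 80 is either p_2/q_2 or the intermediate fraction (k*p_2 + p_1)/(k*q_2 + q_1) with the largest k >= 1 whose denominator stays <= 80; these approach x as k grows, and every other convergent or intermediate fraction in range is farther away.
Largest k: floor((80 - q_1)/q_2) = floor((80 - 1)/4) = 19.
That gives (19*7 + 2)/(19*4 + 1) = 135/77.
Compare the errors: |x - 7/4| = |499*4 - 7*285|/(285*4) = 1/1140, and |x - 135/77| = |499*77 - 135*285|/(285*77) = 52/21945.
Cross-multiplying, 1*21945 = 21945 < 59280 = 52*1140, so 1/1140 is smaller: the convergent 7/4 is closer to x than 135/77.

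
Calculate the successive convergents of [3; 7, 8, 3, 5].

Using the convergent recurrence p_i = a_i*p_{i-1} + p_{i-2}, q_i = a_i*q_{i-1} + q_{i-2} with p_{-2}=0, p_{-1}=1, q_{-2}=1, q_{-1}=0:
  i=0: a_0=3, p_0 = 3*1 + 0 = 3, q_0 = 3*0 + 1 = 1.
  i=1: a_1=7, p_1 = 7*3 + 1 = 22, q_1 = 7*1 + 0 = 7.
  i=2: a_2=8, p_2 = 8*22 + 3 = 179, q_2 = 8*7 + 1 = 57.
  i=3: a_3=3, p_3 = 3*179 + 22 = 559, q_3 = 3*57 + 7 = 178.
  i=4: a_4=5, p_4 = 5*559 + 179 = 2974, q_4 = 5*178 + 57 = 947.

3/1, 22/7, 179/57, 559/178, 2974/947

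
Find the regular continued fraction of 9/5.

[1; 1, 4]

Run the Euclidean algorithm on 9 and 5; the successive quotients are the partial quotients a_0, a_1, ... (each step inverts the fractional part left over by the previous one):
  9 = 1*5 + 4, so a_0 = 1.
  5 = 1*4 + 1, so a_1 = 1.
  4 = 4*1 + 0, so a_2 = 4.
The remainder reaches 0 after 3 divisions, so the expansion has 3 partial quotients, read off in order.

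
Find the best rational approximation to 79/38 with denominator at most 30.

52/25

Expand x = 79/38 as a continued fraction with the Euclidean algorithm:
  79 = 2*38 + 3, so a_0 = 2.
  38 = 12*3 + 2, so a_1 = 12.
  3 = 1*2 + 1, so a_2 = 1.
  2 = 2*1 + 0, so a_3 = 2.
so x = [2; 12, 1, 2].
Convergents (p_i = a_i*p_{i-1} + p_{i-2}, q_i = a_i*q_{i-1} + q_{i-2} with p_{-2}=0, p_{-1}=1, q_{-2}=1, q_{-1}=0), until the denominator exceeds 30:
  i=0: a_0=2, p_0 = 2*1 + 0 = 2, q_0 = 2*0 + 1 = 1.
  i=1: a_1=12, p_1 = 12*2 + 1 = 25, q_1 = 12*1 + 0 = 12.
  i=2: a_2=1, p_2 = 1*25 + 2 = 27, q_2 = 1*12 + 1 = 13.
  i=3: a_3=2, p_3 = 2*27 + 25 = 79, q_3 = 2*13 + 12 = 38.
q_3 = 38 > 30, so the last convergent with denominator <= 30 is p_2/q_2 = 27/13.
The closest fraction with denominator <= 30 is either p_2/q_2 or the intermediate fraction (k*p_2 + p_1)/(k*q_2 + q_1) with the largest k >= 1 whose denominator stays <= 30; these approach x as k grows, and every other convergent or intermediate fraction in range is farther away.
Largest k: floor((30 - q_1)/q_2) = floor((30 - 12)/13) = 1.
That gives (1*27 + 25)/(1*13 + 12) = 52/25.
Compare the errors: |x - 27/13| = |79*13 - 27*38|/(38*13) = 1/494, and |x - 52/25| = |79*25 - 52*38|/(38*25) = 1/950.
Cross-multiplying, 1*494 = 494 < 950 = 1*950, so 1/950 is smaller: the intermediate fraction 52/25 is closer to x than 27/13.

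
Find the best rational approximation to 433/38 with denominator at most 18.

57/5

Expand x = 433/38 as a continued fraction with the Euclidean algorithm:
  433 = 11*38 + 15, so a_0 = 11.
  38 = 2*15 + 8, so a_1 = 2.
  15 = 1*8 + 7, so a_2 = 1.
  8 = 1*7 + 1, so a_3 = 1.
  7 = 7*1 + 0, so a_4 = 7.
so x = [11; 2, 1, 1, 7].
Convergents (p_i = a_i*p_{i-1} + p_{i-2}, q_i = a_i*q_{i-1} + q_{i-2} with p_{-2}=0, p_{-1}=1, q_{-2}=1, q_{-1}=0), until the denominator exceeds 18:
  i=0: a_0=11, p_0 = 11*1 + 0 = 11, q_0 = 11*0 + 1 = 1.
  i=1: a_1=2, p_1 = 2*11 + 1 = 23, q_1 = 2*1 + 0 = 2.
  i=2: a_2=1, p_2 = 1*23 + 11 = 34, q_2 = 1*2 + 1 = 3.
  i=3: a_3=1, p_3 = 1*34 + 23 = 57, q_3 = 1*3 + 2 = 5.
  i=4: a_4=7, p_4 = 7*57 + 34 = 433, q_4 = 7*5 + 3 = 38.
q_4 = 38 > 18, so the last convergent with denominator <= 18 is p_3/q_3 = 57/5.
The closest fraction with denominator <= 18 is either p_3/q_3 or the intermediate fraction (k*p_3 + p_2)/(k*q_3 + q_2) with the largest k >= 1 whose denominator stays <= 18; these approach x as k grows, and every other convergent or intermediate fraction in range is farther away.
Largest k: floor((18 - q_2)/q_3) = floor((18 - 3)/5) = 3.
That gives (3*57 + 34)/(3*5 + 3) = 205/18.
Compare the errors: |x - 57/5| = |433*5 - 57*38|/(38*5) = 1/190, and |x - 205/18| = |433*18 - 205*38|/(38*18) = 4/684.
Cross-multiplying, 1*684 = 684 < 760 = 4*190, so 1/190 is smaller: the convergent 57/5 is closer to x than 205/18.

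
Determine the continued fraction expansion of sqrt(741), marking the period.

Write x_i = (sqrt(741) + m_i)/d_i with (m_0, d_0) = (0, 1). a_0 = floor(sqrt(741)) = 27, since 27^2 = 729 <= 741 < 784 = 28^2.
Iterate m_{i+1} = d_i*a_i - m_i, d_{i+1} = (741 - m_{i+1}^2)/d_i, a_{i+1} = floor((a_0 + m_{i+1})/d_{i+1}):
  m_1 = 1*27 - 0 = 27, d_1 = (741 - 27^2)/1 = 12/1 = 12, a_1 = floor((27 + 27)/12) = 4.
  m_2 = 12*4 - 27 = 21, d_2 = (741 - 21^2)/12 = 300/12 = 25, a_2 = floor((27 + 21)/25) = 1.
  m_3 = 25*1 - 21 = 4, d_3 = (741 - 4^2)/25 = 725/25 = 29, a_3 = floor((27 + 4)/29) = 1.
  m_4 = 29*1 - 4 = 25, d_4 = (741 - 25^2)/29 = 116/29 = 4, a_4 = floor((27 + 25)/4) = 13.
  m_5 = 4*13 - 25 = 27, d_5 = (741 - 27^2)/4 = 12/4 = 3, a_5 = floor((27 + 27)/3) = 18.
  m_6 = 3*18 - 27 = 27, d_6 = (741 - 27^2)/3 = 12/3 = 4, a_6 = floor((27 + 27)/4) = 13.
  m_7 = 4*13 - 27 = 25, d_7 = (741 - 25^2)/4 = 116/4 = 29, a_7 = floor((27 + 25)/29) = 1.
  m_8 = 29*1 - 25 = 4, d_8 = (741 - 4^2)/29 = 725/29 = 25, a_8 = floor((27 + 4)/25) = 1.
  m_9 = 25*1 - 4 = 21, d_9 = (741 - 21^2)/25 = 300/25 = 12, a_9 = floor((27 + 21)/12) = 4.
  m_10 = 12*4 - 21 = 27, d_10 = (741 - 27^2)/12 = 12/12 = 1, a_10 = floor((27 + 27)/1) = 54.
  m_11 = 1*54 - 27 = 27, d_11 = (741 - 27^2)/1 = 12/1 = 12: (m_11, d_11) = (m_1, d_1) = (27, 12), so from here the quotients repeat a_1, ..., a_10; the period length is 10.
Hence the expansion of sqrt(741) is a_0 = 27 followed by the repeating block 4, 1, 1, 13, 18, 13, 1, 1, 4, 54 (period 10).

[27; (4, 1, 1, 13, 18, 13, 1, 1, 4, 54)]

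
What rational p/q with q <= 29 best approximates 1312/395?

93/28

Expand x = 1312/395 as a continued fraction with the Euclidean algorithm:
  1312 = 3*395 + 127, so a_0 = 3.
  395 = 3*127 + 14, so a_1 = 3.
  127 = 9*14 + 1, so a_2 = 9.
  14 = 14*1 + 0, so a_3 = 14.
so x = [3; 3, 9, 14].
Convergents (p_i = a_i*p_{i-1} + p_{i-2}, q_i = a_i*q_{i-1} + q_{i-2} with p_{-2}=0, p_{-1}=1, q_{-2}=1, q_{-1}=0), until the denominator exceeds 29:
  i=0: a_0=3, p_0 = 3*1 + 0 = 3, q_0 = 3*0 + 1 = 1.
  i=1: a_1=3, p_1 = 3*3 + 1 = 10, q_1 = 3*1 + 0 = 3.
  i=2: a_2=9, p_2 = 9*10 + 3 = 93, q_2 = 9*3 + 1 = 28.
  i=3: a_3=14, p_3 = 14*93 + 10 = 1312, q_3 = 14*28 + 3 = 395.
q_3 = 395 > 29, so the last convergent with denominator <= 29 is p_2/q_2 = 93/28.
The closest fraction with denominator <= 29 is either p_2/q_2 or the intermediate fraction (k*p_2 + p_1)/(k*q_2 + q_1) with the largest k >= 1 whose denominator stays <= 29; these approach x as k grows, and every other convergent or intermediate fraction in range is farther away.
Largest k: floor((29 - q_1)/q_2) = floor((29 - 3)/28) = 0.
Since k = 0, no intermediate fraction beyond p_2/q_2 has denominator <= 29, so the convergent 93/28 is the closest (its error is |1312*28 - 93*395|/(395*28) = 1/11060).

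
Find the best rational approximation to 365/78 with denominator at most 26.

Expand x = 365/78 as a continued fraction with the Euclidean algorithm:
  365 = 4*78 + 53, so a_0 = 4.
  78 = 1*53 + 25, so a_1 = 1.
  53 = 2*25 + 3, so a_2 = 2.
  25 = 8*3 + 1, so a_3 = 8.
  3 = 3*1 + 0, so a_4 = 3.
so x = [4; 1, 2, 8, 3].
Convergents (p_i = a_i*p_{i-1} + p_{i-2}, q_i = a_i*q_{i-1} + q_{i-2} with p_{-2}=0, p_{-1}=1, q_{-2}=1, q_{-1}=0), until the denominator exceeds 26:
  i=0: a_0=4, p_0 = 4*1 + 0 = 4, q_0 = 4*0 + 1 = 1.
  i=1: a_1=1, p_1 = 1*4 + 1 = 5, q_1 = 1*1 + 0 = 1.
  i=2: a_2=2, p_2 = 2*5 + 4 = 14, q_2 = 2*1 + 1 = 3.
  i=3: a_3=8, p_3 = 8*14 + 5 = 117, q_3 = 8*3 + 1 = 25.
  i=4: a_4=3, p_4 = 3*117 + 14 = 365, q_4 = 3*25 + 3 = 78.
q_4 = 78 > 26, so the last convergent with denominator <= 26 is p_3/q_3 = 117/25.
The closest fraction with denominator <= 26 is either p_3/q_3 or the intermediate fraction (k*p_3 + p_2)/(k*q_3 + q_2) with the largest k >= 1 whose denominator stays <= 26; these approach x as k grows, and every other convergent or intermediate fraction in range is farther away.
Largest k: floor((26 - q_2)/q_3) = floor((26 - 3)/25) = 0.
Since k = 0, no intermediate fraction beyond p_3/q_3 has denominator <= 26, so the convergent 117/25 is the closest (its error is |365*25 - 117*78|/(78*25) = 1/1950).

117/25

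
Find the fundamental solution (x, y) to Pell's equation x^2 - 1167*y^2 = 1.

First expand sqrt(1167) as a continued fraction. With x_i = (sqrt(1167) + m_i)/d_i and (m_0, d_0) = (0, 1): a_0 = floor(sqrt(1167)) = 34, since 34^2 = 1156 <= 1167 < 1225 = 35^2.
Iterate m_{i+1} = d_i*a_i - m_i, d_{i+1} = (1167 - m_{i+1}^2)/d_i, a_{i+1} = floor((a_0 + m_{i+1})/d_{i+1}):
  m_1 = 1*34 - 0 = 34, d_1 = (1167 - 34^2)/1 = 11/1 = 11, a_1 = floor((34 + 34)/11) = 6.
  m_2 = 11*6 - 34 = 32, d_2 = (1167 - 32^2)/11 = 143/11 = 13, a_2 = floor((34 + 32)/13) = 5.
  m_3 = 13*5 - 32 = 33, d_3 = (1167 - 33^2)/13 = 78/13 = 6, a_3 = floor((34 + 33)/6) = 11.
  m_4 = 6*11 - 33 = 33, d_4 = (1167 - 33^2)/6 = 78/6 = 13, a_4 = floor((34 + 33)/13) = 5.
  m_5 = 13*5 - 33 = 32, d_5 = (1167 - 32^2)/13 = 143/13 = 11, a_5 = floor((34 + 32)/11) = 6.
  m_6 = 11*6 - 32 = 34, d_6 = (1167 - 34^2)/11 = 11/11 = 1, a_6 = floor((34 + 34)/1) = 68.
  m_7 = 1*68 - 34 = 34, d_7 = (1167 - 34^2)/1 = 11/1 = 11: (m_7, d_7) = (m_1, d_1) = (34, 11), so from here the quotients repeat a_1, ..., a_6; the period length is 6.
So sqrt(1167) = [34; (6, 5, 11, 5, 6, 68)] with period length k = 6.
k is even, so the fundamental solution of x^2 - 1167y^2 = 1 is (p_{k-1}, q_{k-1}) = (p_5, q_5); compute convergents through index 5.
Convergents (p_i = a_i*p_{i-1} + p_{i-2}, q_i = a_i*q_{i-1} + q_{i-2} with p_{-2}=0, p_{-1}=1, q_{-2}=1, q_{-1}=0):
  i=0: a_0=34, p_0 = 34*1 + 0 = 34, q_0 = 34*0 + 1 = 1.
  i=1: a_1=6, p_1 = 6*34 + 1 = 205, q_1 = 6*1 + 0 = 6.
  i=2: a_2=5, p_2 = 5*205 + 34 = 1059, q_2 = 5*6 + 1 = 31.
  i=3: a_3=11, p_3 = 11*1059 + 205 = 11854, q_3 = 11*31 + 6 = 347.
  i=4: a_4=5, p_4 = 5*11854 + 1059 = 60329, q_4 = 5*347 + 31 = 1766.
  i=5: a_5=6, p_5 = 6*60329 + 11854 = 373828, q_5 = 6*1766 + 347 = 10943.
Check: 373828^2 - 1167*10943^2 = 139747373584 - 139747373583 = 1, so (x, y) = (373828, 10943) solves the equation, and by the theorem it is the least positive solution.

(x, y) = (373828, 10943)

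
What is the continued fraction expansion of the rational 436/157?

Run the Euclidean algorithm on 436 and 157; the successive quotients are the partial quotients a_0, a_1, ... (each step inverts the fractional part left over by the previous one):
  436 = 2*157 + 122, so a_0 = 2.
  157 = 1*122 + 35, so a_1 = 1.
  122 = 3*35 + 17, so a_2 = 3.
  35 = 2*17 + 1, so a_3 = 2.
  17 = 17*1 + 0, so a_4 = 17.
The remainder reaches 0 after 5 divisions, so the expansion has 5 partial quotients, read off in order.

[2; 1, 3, 2, 17]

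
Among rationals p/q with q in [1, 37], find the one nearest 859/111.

Expand x = 859/111 as a continued fraction with the Euclidean algorithm:
  859 = 7*111 + 82, so a_0 = 7.
  111 = 1*82 + 29, so a_1 = 1.
  82 = 2*29 + 24, so a_2 = 2.
  29 = 1*24 + 5, so a_3 = 1.
  24 = 4*5 + 4, so a_4 = 4.
  5 = 1*4 + 1, so a_5 = 1.
  4 = 4*1 + 0, so a_6 = 4.
so x = [7; 1, 2, 1, 4, 1, 4].
Convergents (p_i = a_i*p_{i-1} + p_{i-2}, q_i = a_i*q_{i-1} + q_{i-2} with p_{-2}=0, p_{-1}=1, q_{-2}=1, q_{-1}=0), until the denominator exceeds 37:
  i=0: a_0=7, p_0 = 7*1 + 0 = 7, q_0 = 7*0 + 1 = 1.
  i=1: a_1=1, p_1 = 1*7 + 1 = 8, q_1 = 1*1 + 0 = 1.
  i=2: a_2=2, p_2 = 2*8 + 7 = 23, q_2 = 2*1 + 1 = 3.
  i=3: a_3=1, p_3 = 1*23 + 8 = 31, q_3 = 1*3 + 1 = 4.
  i=4: a_4=4, p_4 = 4*31 + 23 = 147, q_4 = 4*4 + 3 = 19.
  i=5: a_5=1, p_5 = 1*147 + 31 = 178, q_5 = 1*19 + 4 = 23.
  i=6: a_6=4, p_6 = 4*178 + 147 = 859, q_6 = 4*23 + 19 = 111.
q_6 = 111 > 37, so the last convergent with denominator <= 37 is p_5/q_5 = 178/23.
The closest fraction with denominator <= 37 is either p_5/q_5 or the intermediate fraction (k*p_5 + p_4)/(k*q_5 + q_4) with the largest k >= 1 whose denominator stays <= 37; these approach x as k grows, and every other convergent or intermediate fraction in range is farther away.
Largest k: floor((37 - q_4)/q_5) = floor((37 - 19)/23) = 0.
Since k = 0, no intermediate fraction beyond p_5/q_5 has denominator <= 37, so the convergent 178/23 is the closest (its error is |859*23 - 178*111|/(111*23) = 1/2553).

178/23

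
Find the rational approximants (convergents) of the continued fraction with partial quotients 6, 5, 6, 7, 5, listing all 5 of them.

Using the convergent recurrence p_i = a_i*p_{i-1} + p_{i-2}, q_i = a_i*q_{i-1} + q_{i-2} with p_{-2}=0, p_{-1}=1, q_{-2}=1, q_{-1}=0:
  i=0: a_0=6, p_0 = 6*1 + 0 = 6, q_0 = 6*0 + 1 = 1.
  i=1: a_1=5, p_1 = 5*6 + 1 = 31, q_1 = 5*1 + 0 = 5.
  i=2: a_2=6, p_2 = 6*31 + 6 = 192, q_2 = 6*5 + 1 = 31.
  i=3: a_3=7, p_3 = 7*192 + 31 = 1375, q_3 = 7*31 + 5 = 222.
  i=4: a_4=5, p_4 = 5*1375 + 192 = 7067, q_4 = 5*222 + 31 = 1141.

6/1, 31/5, 192/31, 1375/222, 7067/1141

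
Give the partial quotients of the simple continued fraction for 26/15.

Run the Euclidean algorithm on 26 and 15; the successive quotients are the partial quotients a_0, a_1, ... (each step inverts the fractional part left over by the previous one):
  26 = 1*15 + 11, so a_0 = 1.
  15 = 1*11 + 4, so a_1 = 1.
  11 = 2*4 + 3, so a_2 = 2.
  4 = 1*3 + 1, so a_3 = 1.
  3 = 3*1 + 0, so a_4 = 3.
The remainder reaches 0 after 5 divisions, so the expansion has 5 partial quotients, read off in order.

[1; 1, 2, 1, 3]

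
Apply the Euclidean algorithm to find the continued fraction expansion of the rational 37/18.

Run the Euclidean algorithm on 37 and 18; the successive quotients are the partial quotients a_0, a_1, ... (each step inverts the fractional part left over by the previous one):
  37 = 2*18 + 1, so a_0 = 2.
  18 = 18*1 + 0, so a_1 = 18.
The remainder reaches 0 after 2 divisions, so the expansion has 2 partial quotients, read off in order.

[2; 18]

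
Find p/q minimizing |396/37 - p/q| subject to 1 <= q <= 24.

107/10

Expand x = 396/37 as a continued fraction with the Euclidean algorithm:
  396 = 10*37 + 26, so a_0 = 10.
  37 = 1*26 + 11, so a_1 = 1.
  26 = 2*11 + 4, so a_2 = 2.
  11 = 2*4 + 3, so a_3 = 2.
  4 = 1*3 + 1, so a_4 = 1.
  3 = 3*1 + 0, so a_5 = 3.
so x = [10; 1, 2, 2, 1, 3].
Convergents (p_i = a_i*p_{i-1} + p_{i-2}, q_i = a_i*q_{i-1} + q_{i-2} with p_{-2}=0, p_{-1}=1, q_{-2}=1, q_{-1}=0), until the denominator exceeds 24:
  i=0: a_0=10, p_0 = 10*1 + 0 = 10, q_0 = 10*0 + 1 = 1.
  i=1: a_1=1, p_1 = 1*10 + 1 = 11, q_1 = 1*1 + 0 = 1.
  i=2: a_2=2, p_2 = 2*11 + 10 = 32, q_2 = 2*1 + 1 = 3.
  i=3: a_3=2, p_3 = 2*32 + 11 = 75, q_3 = 2*3 + 1 = 7.
  i=4: a_4=1, p_4 = 1*75 + 32 = 107, q_4 = 1*7 + 3 = 10.
  i=5: a_5=3, p_5 = 3*107 + 75 = 396, q_5 = 3*10 + 7 = 37.
q_5 = 37 > 24, so the last convergent with denominator <= 24 is p_4/q_4 = 107/10.
The closest fraction with denominator <= 24 is either p_4/q_4 or the intermediate fraction (k*p_4 + p_3)/(k*q_4 + q_3) with the largest k >= 1 whose denominator stays <= 24; these approach x as k grows, and every other convergent or intermediate fraction in range is farther away.
Largest k: floor((24 - q_3)/q_4) = floor((24 - 7)/10) = 1.
That gives (1*107 + 75)/(1*10 + 7) = 182/17.
Compare the errors: |x - 107/10| = |396*10 - 107*37|/(37*10) = 1/370, and |x - 182/17| = |396*17 - 182*37|/(37*17) = 2/629.
Cross-multiplying, 1*629 = 629 < 740 = 2*370, so 1/370 is smaller: the convergent 107/10 is closer to x than 182/17.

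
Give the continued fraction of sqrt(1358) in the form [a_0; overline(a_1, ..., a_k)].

[36; overline(1, 5, 1, 2, 2, 36, 2, 2, 1, 5, 1, 72)]

Write x_i = (sqrt(1358) + m_i)/d_i with (m_0, d_0) = (0, 1). a_0 = floor(sqrt(1358)) = 36, since 36^2 = 1296 <= 1358 < 1369 = 37^2.
Iterate m_{i+1} = d_i*a_i - m_i, d_{i+1} = (1358 - m_{i+1}^2)/d_i, a_{i+1} = floor((a_0 + m_{i+1})/d_{i+1}):
  m_1 = 1*36 - 0 = 36, d_1 = (1358 - 36^2)/1 = 62/1 = 62, a_1 = floor((36 + 36)/62) = 1.
  m_2 = 62*1 - 36 = 26, d_2 = (1358 - 26^2)/62 = 682/62 = 11, a_2 = floor((36 + 26)/11) = 5.
  m_3 = 11*5 - 26 = 29, d_3 = (1358 - 29^2)/11 = 517/11 = 47, a_3 = floor((36 + 29)/47) = 1.
  m_4 = 47*1 - 29 = 18, d_4 = (1358 - 18^2)/47 = 1034/47 = 22, a_4 = floor((36 + 18)/22) = 2.
  m_5 = 22*2 - 18 = 26, d_5 = (1358 - 26^2)/22 = 682/22 = 31, a_5 = floor((36 + 26)/31) = 2.
  m_6 = 31*2 - 26 = 36, d_6 = (1358 - 36^2)/31 = 62/31 = 2, a_6 = floor((36 + 36)/2) = 36.
  m_7 = 2*36 - 36 = 36, d_7 = (1358 - 36^2)/2 = 62/2 = 31, a_7 = floor((36 + 36)/31) = 2.
  m_8 = 31*2 - 36 = 26, d_8 = (1358 - 26^2)/31 = 682/31 = 22, a_8 = floor((36 + 26)/22) = 2.
  m_9 = 22*2 - 26 = 18, d_9 = (1358 - 18^2)/22 = 1034/22 = 47, a_9 = floor((36 + 18)/47) = 1.
  m_10 = 47*1 - 18 = 29, d_10 = (1358 - 29^2)/47 = 517/47 = 11, a_10 = floor((36 + 29)/11) = 5.
  m_11 = 11*5 - 29 = 26, d_11 = (1358 - 26^2)/11 = 682/11 = 62, a_11 = floor((36 + 26)/62) = 1.
  m_12 = 62*1 - 26 = 36, d_12 = (1358 - 36^2)/62 = 62/62 = 1, a_12 = floor((36 + 36)/1) = 72.
  m_13 = 1*72 - 36 = 36, d_13 = (1358 - 36^2)/1 = 62/1 = 62: (m_13, d_13) = (m_1, d_1) = (36, 62), so from here the quotients repeat a_1, ..., a_12; the period length is 12.
Hence the expansion of sqrt(1358) is a_0 = 36 followed by the repeating block 1, 5, 1, 2, 2, 36, 2, 2, 1, 5, 1, 72 (period 12).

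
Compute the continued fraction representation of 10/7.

[1; 2, 3]

Run the Euclidean algorithm on 10 and 7; the successive quotients are the partial quotients a_0, a_1, ... (each step inverts the fractional part left over by the previous one):
  10 = 1*7 + 3, so a_0 = 1.
  7 = 2*3 + 1, so a_1 = 2.
  3 = 3*1 + 0, so a_2 = 3.
The remainder reaches 0 after 3 divisions, so the expansion has 3 partial quotients, read off in order.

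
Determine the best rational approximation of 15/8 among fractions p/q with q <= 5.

Expand x = 15/8 as a continued fraction with the Euclidean algorithm:
  15 = 1*8 + 7, so a_0 = 1.
  8 = 1*7 + 1, so a_1 = 1.
  7 = 7*1 + 0, so a_2 = 7.
so x = [1; 1, 7].
Convergents (p_i = a_i*p_{i-1} + p_{i-2}, q_i = a_i*q_{i-1} + q_{i-2} with p_{-2}=0, p_{-1}=1, q_{-2}=1, q_{-1}=0), until the denominator exceeds 5:
  i=0: a_0=1, p_0 = 1*1 + 0 = 1, q_0 = 1*0 + 1 = 1.
  i=1: a_1=1, p_1 = 1*1 + 1 = 2, q_1 = 1*1 + 0 = 1.
  i=2: a_2=7, p_2 = 7*2 + 1 = 15, q_2 = 7*1 + 1 = 8.
q_2 = 8 > 5, so the last convergent with denominator <= 5 is p_1/q_1 = 2/1.
The closest fraction with denominator <= 5 is either p_1/q_1 or the intermediate fraction (k*p_1 + p_0)/(k*q_1 + q_0) with the largest k >= 1 whose denominator stays <= 5; these approach x as k grows, and every other convergent or intermediate fraction in range is farther away.
Largest k: floor((5 - q_0)/q_1) = floor((5 - 1)/1) = 4.
That gives (4*2 + 1)/(4*1 + 1) = 9/5.
Compare the errors: |x - 2/1| = |15*1 - 2*8|/(8*1) = 1/8, and |x - 9/5| = |15*5 - 9*8|/(8*5) = 3/40.
Cross-multiplying, 3*8 = 24 < 40 = 1*40, so 3/40 is smaller: the intermediate fraction 9/5 is closer to x than 2/1.

9/5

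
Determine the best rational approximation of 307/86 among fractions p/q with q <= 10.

25/7

Expand x = 307/86 as a continued fraction with the Euclidean algorithm:
  307 = 3*86 + 49, so a_0 = 3.
  86 = 1*49 + 37, so a_1 = 1.
  49 = 1*37 + 12, so a_2 = 1.
  37 = 3*12 + 1, so a_3 = 3.
  12 = 12*1 + 0, so a_4 = 12.
so x = [3; 1, 1, 3, 12].
Convergents (p_i = a_i*p_{i-1} + p_{i-2}, q_i = a_i*q_{i-1} + q_{i-2} with p_{-2}=0, p_{-1}=1, q_{-2}=1, q_{-1}=0), until the denominator exceeds 10:
  i=0: a_0=3, p_0 = 3*1 + 0 = 3, q_0 = 3*0 + 1 = 1.
  i=1: a_1=1, p_1 = 1*3 + 1 = 4, q_1 = 1*1 + 0 = 1.
  i=2: a_2=1, p_2 = 1*4 + 3 = 7, q_2 = 1*1 + 1 = 2.
  i=3: a_3=3, p_3 = 3*7 + 4 = 25, q_3 = 3*2 + 1 = 7.
  i=4: a_4=12, p_4 = 12*25 + 7 = 307, q_4 = 12*7 + 2 = 86.
q_4 = 86 > 10, so the last convergent with denominator <= 10 is p_3/q_3 = 25/7.
The closest fraction with denominator <= 10 is either p_3/q_3 or the intermediate fraction (k*p_3 + p_2)/(k*q_3 + q_2) with the largest k >= 1 whose denominator stays <= 10; these approach x as k grows, and every other convergent or intermediate fraction in range is farther away.
Largest k: floor((10 - q_2)/q_3) = floor((10 - 2)/7) = 1.
That gives (1*25 + 7)/(1*7 + 2) = 32/9.
Compare the errors: |x - 25/7| = |307*7 - 25*86|/(86*7) = 1/602, and |x - 32/9| = |307*9 - 32*86|/(86*9) = 11/774.
Cross-multiplying, 1*774 = 774 < 6622 = 11*602, so 1/602 is smaller: the convergent 25/7 is closer to x than 32/9.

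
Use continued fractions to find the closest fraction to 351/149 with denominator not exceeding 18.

Expand x = 351/149 as a continued fraction with the Euclidean algorithm:
  351 = 2*149 + 53, so a_0 = 2.
  149 = 2*53 + 43, so a_1 = 2.
  53 = 1*43 + 10, so a_2 = 1.
  43 = 4*10 + 3, so a_3 = 4.
  10 = 3*3 + 1, so a_4 = 3.
  3 = 3*1 + 0, so a_5 = 3.
so x = [2; 2, 1, 4, 3, 3].
Convergents (p_i = a_i*p_{i-1} + p_{i-2}, q_i = a_i*q_{i-1} + q_{i-2} with p_{-2}=0, p_{-1}=1, q_{-2}=1, q_{-1}=0), until the denominator exceeds 18:
  i=0: a_0=2, p_0 = 2*1 + 0 = 2, q_0 = 2*0 + 1 = 1.
  i=1: a_1=2, p_1 = 2*2 + 1 = 5, q_1 = 2*1 + 0 = 2.
  i=2: a_2=1, p_2 = 1*5 + 2 = 7, q_2 = 1*2 + 1 = 3.
  i=3: a_3=4, p_3 = 4*7 + 5 = 33, q_3 = 4*3 + 2 = 14.
  i=4: a_4=3, p_4 = 3*33 + 7 = 106, q_4 = 3*14 + 3 = 45.
q_4 = 45 > 18, so the last convergent with denominator <= 18 is p_3/q_3 = 33/14.
The closest fraction with denominator <= 18 is either p_3/q_3 or the intermediate fraction (k*p_3 + p_2)/(k*q_3 + q_2) with the largest k >= 1 whose denominator stays <= 18; these approach x as k grows, and every other convergent or intermediate fraction in range is farther away.
Largest k: floor((18 - q_2)/q_3) = floor((18 - 3)/14) = 1.
That gives (1*33 + 7)/(1*14 + 3) = 40/17.
Compare the errors: |x - 33/14| = |351*14 - 33*149|/(149*14) = 3/2086, and |x - 40/17| = |351*17 - 40*149|/(149*17) = 7/2533.
Cross-multiplying, 3*2533 = 7599 < 14602 = 7*2086, so 3/2086 is smaller: the convergent 33/14 is closer to x than 40/17.

33/14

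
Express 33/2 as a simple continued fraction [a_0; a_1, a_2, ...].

[16; 2]

Run the Euclidean algorithm on 33 and 2; the successive quotients are the partial quotients a_0, a_1, ... (each step inverts the fractional part left over by the previous one):
  33 = 16*2 + 1, so a_0 = 16.
  2 = 2*1 + 0, so a_1 = 2.
The remainder reaches 0 after 2 divisions, so the expansion has 2 partial quotients, read off in order.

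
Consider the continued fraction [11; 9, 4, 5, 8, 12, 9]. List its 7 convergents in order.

Using the convergent recurrence p_i = a_i*p_{i-1} + p_{i-2}, q_i = a_i*q_{i-1} + q_{i-2} with p_{-2}=0, p_{-1}=1, q_{-2}=1, q_{-1}=0:
  i=0: a_0=11, p_0 = 11*1 + 0 = 11, q_0 = 11*0 + 1 = 1.
  i=1: a_1=9, p_1 = 9*11 + 1 = 100, q_1 = 9*1 + 0 = 9.
  i=2: a_2=4, p_2 = 4*100 + 11 = 411, q_2 = 4*9 + 1 = 37.
  i=3: a_3=5, p_3 = 5*411 + 100 = 2155, q_3 = 5*37 + 9 = 194.
  i=4: a_4=8, p_4 = 8*2155 + 411 = 17651, q_4 = 8*194 + 37 = 1589.
  i=5: a_5=12, p_5 = 12*17651 + 2155 = 213967, q_5 = 12*1589 + 194 = 19262.
  i=6: a_6=9, p_6 = 9*213967 + 17651 = 1943354, q_6 = 9*19262 + 1589 = 174947.

11/1, 100/9, 411/37, 2155/194, 17651/1589, 213967/19262, 1943354/174947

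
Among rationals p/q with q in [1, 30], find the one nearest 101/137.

14/19

Expand x = 101/137 as a continued fraction with the Euclidean algorithm:
  101 = 0*137 + 101, so a_0 = 0.
  137 = 1*101 + 36, so a_1 = 1.
  101 = 2*36 + 29, so a_2 = 2.
  36 = 1*29 + 7, so a_3 = 1.
  29 = 4*7 + 1, so a_4 = 4.
  7 = 7*1 + 0, so a_5 = 7.
so x = [0; 1, 2, 1, 4, 7].
Convergents (p_i = a_i*p_{i-1} + p_{i-2}, q_i = a_i*q_{i-1} + q_{i-2} with p_{-2}=0, p_{-1}=1, q_{-2}=1, q_{-1}=0), until the denominator exceeds 30:
  i=0: a_0=0, p_0 = 0*1 + 0 = 0, q_0 = 0*0 + 1 = 1.
  i=1: a_1=1, p_1 = 1*0 + 1 = 1, q_1 = 1*1 + 0 = 1.
  i=2: a_2=2, p_2 = 2*1 + 0 = 2, q_2 = 2*1 + 1 = 3.
  i=3: a_3=1, p_3 = 1*2 + 1 = 3, q_3 = 1*3 + 1 = 4.
  i=4: a_4=4, p_4 = 4*3 + 2 = 14, q_4 = 4*4 + 3 = 19.
  i=5: a_5=7, p_5 = 7*14 + 3 = 101, q_5 = 7*19 + 4 = 137.
q_5 = 137 > 30, so the last convergent with denominator <= 30 is p_4/q_4 = 14/19.
The closest fraction with denominator <= 30 is either p_4/q_4 or the intermediate fraction (k*p_4 + p_3)/(k*q_4 + q_3) with the largest k >= 1 whose denominator stays <= 30; these approach x as k grows, and every other convergent or intermediate fraction in range is farther away.
Largest k: floor((30 - q_3)/q_4) = floor((30 - 4)/19) = 1.
That gives (1*14 + 3)/(1*19 + 4) = 17/23.
Compare the errors: |x - 14/19| = |101*19 - 14*137|/(137*19) = 1/2603, and |x - 17/23| = |101*23 - 17*137|/(137*23) = 6/3151.
Cross-multiplying, 1*3151 = 3151 < 15618 = 6*2603, so 1/2603 is smaller: the convergent 14/19 is closer to x than 17/23.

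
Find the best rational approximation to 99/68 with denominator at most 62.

Expand x = 99/68 as a continued fraction with the Euclidean algorithm:
  99 = 1*68 + 31, so a_0 = 1.
  68 = 2*31 + 6, so a_1 = 2.
  31 = 5*6 + 1, so a_2 = 5.
  6 = 6*1 + 0, so a_3 = 6.
so x = [1; 2, 5, 6].
Convergents (p_i = a_i*p_{i-1} + p_{i-2}, q_i = a_i*q_{i-1} + q_{i-2} with p_{-2}=0, p_{-1}=1, q_{-2}=1, q_{-1}=0), until the denominator exceeds 62:
  i=0: a_0=1, p_0 = 1*1 + 0 = 1, q_0 = 1*0 + 1 = 1.
  i=1: a_1=2, p_1 = 2*1 + 1 = 3, q_1 = 2*1 + 0 = 2.
  i=2: a_2=5, p_2 = 5*3 + 1 = 16, q_2 = 5*2 + 1 = 11.
  i=3: a_3=6, p_3 = 6*16 + 3 = 99, q_3 = 6*11 + 2 = 68.
q_3 = 68 > 62, so the last convergent with denominator <= 62 is p_2/q_2 = 16/11.
The closest fraction with denominator <= 62 is either p_2/q_2 or the intermediate fraction (k*p_2 + p_1)/(k*q_2 + q_1) with the largest k >= 1 whose denominator stays <= 62; these approach x as k grows, and every other convergent or intermediate fraction in range is farther away.
Largest k: floor((62 - q_1)/q_2) = floor((62 - 2)/11) = 5.
That gives (5*16 + 3)/(5*11 + 2) = 83/57.
Compare the errors: |x - 16/11| = |99*11 - 16*68|/(68*11) = 1/748, and |x - 83/57| = |99*57 - 83*68|/(68*57) = 1/3876.
Cross-multiplying, 1*748 = 748 < 3876 = 1*3876, so 1/3876 is smaller: the intermediate fraction 83/57 is closer to x than 16/11.

83/57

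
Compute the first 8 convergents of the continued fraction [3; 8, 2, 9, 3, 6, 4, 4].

3/1, 25/8, 53/17, 502/161, 1559/500, 9856/3161, 40983/13144, 173788/55737

Using the convergent recurrence p_i = a_i*p_{i-1} + p_{i-2}, q_i = a_i*q_{i-1} + q_{i-2} with p_{-2}=0, p_{-1}=1, q_{-2}=1, q_{-1}=0:
  i=0: a_0=3, p_0 = 3*1 + 0 = 3, q_0 = 3*0 + 1 = 1.
  i=1: a_1=8, p_1 = 8*3 + 1 = 25, q_1 = 8*1 + 0 = 8.
  i=2: a_2=2, p_2 = 2*25 + 3 = 53, q_2 = 2*8 + 1 = 17.
  i=3: a_3=9, p_3 = 9*53 + 25 = 502, q_3 = 9*17 + 8 = 161.
  i=4: a_4=3, p_4 = 3*502 + 53 = 1559, q_4 = 3*161 + 17 = 500.
  i=5: a_5=6, p_5 = 6*1559 + 502 = 9856, q_5 = 6*500 + 161 = 3161.
  i=6: a_6=4, p_6 = 4*9856 + 1559 = 40983, q_6 = 4*3161 + 500 = 13144.
  i=7: a_7=4, p_7 = 4*40983 + 9856 = 173788, q_7 = 4*13144 + 3161 = 55737.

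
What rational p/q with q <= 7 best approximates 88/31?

Expand x = 88/31 as a continued fraction with the Euclidean algorithm:
  88 = 2*31 + 26, so a_0 = 2.
  31 = 1*26 + 5, so a_1 = 1.
  26 = 5*5 + 1, so a_2 = 5.
  5 = 5*1 + 0, so a_3 = 5.
so x = [2; 1, 5, 5].
Convergents (p_i = a_i*p_{i-1} + p_{i-2}, q_i = a_i*q_{i-1} + q_{i-2} with p_{-2}=0, p_{-1}=1, q_{-2}=1, q_{-1}=0), until the denominator exceeds 7:
  i=0: a_0=2, p_0 = 2*1 + 0 = 2, q_0 = 2*0 + 1 = 1.
  i=1: a_1=1, p_1 = 1*2 + 1 = 3, q_1 = 1*1 + 0 = 1.
  i=2: a_2=5, p_2 = 5*3 + 2 = 17, q_2 = 5*1 + 1 = 6.
  i=3: a_3=5, p_3 = 5*17 + 3 = 88, q_3 = 5*6 + 1 = 31.
q_3 = 31 > 7, so the last convergent with denominator <= 7 is p_2/q_2 = 17/6.
The closest fraction with denominator <= 7 is either p_2/q_2 or the intermediate fraction (k*p_2 + p_1)/(k*q_2 + q_1) with the largest k >= 1 whose denominator stays <= 7; these approach x as k grows, and every other convergent or intermediate fraction in range is farther away.
Largest k: floor((7 - q_1)/q_2) = floor((7 - 1)/6) = 1.
That gives (1*17 + 3)/(1*6 + 1) = 20/7.
Compare the errors: |x - 17/6| = |88*6 - 17*31|/(31*6) = 1/186, and |x - 20/7| = |88*7 - 20*31|/(31*7) = 4/217.
Cross-multiplying, 1*217 = 217 < 744 = 4*186, so 1/186 is smaller: the convergent 17/6 is closer to x than 20/7.

17/6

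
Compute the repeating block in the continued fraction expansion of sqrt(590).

Write x_i = (sqrt(590) + m_i)/d_i with (m_0, d_0) = (0, 1). a_0 = floor(sqrt(590)) = 24, since 24^2 = 576 <= 590 < 625 = 25^2.
Iterate m_{i+1} = d_i*a_i - m_i, d_{i+1} = (590 - m_{i+1}^2)/d_i, a_{i+1} = floor((a_0 + m_{i+1})/d_{i+1}):
  m_1 = 1*24 - 0 = 24, d_1 = (590 - 24^2)/1 = 14/1 = 14, a_1 = floor((24 + 24)/14) = 3.
  m_2 = 14*3 - 24 = 18, d_2 = (590 - 18^2)/14 = 266/14 = 19, a_2 = floor((24 + 18)/19) = 2.
  m_3 = 19*2 - 18 = 20, d_3 = (590 - 20^2)/19 = 190/19 = 10, a_3 = floor((24 + 20)/10) = 4.
  m_4 = 10*4 - 20 = 20, d_4 = (590 - 20^2)/10 = 190/10 = 19, a_4 = floor((24 + 20)/19) = 2.
  m_5 = 19*2 - 20 = 18, d_5 = (590 - 18^2)/19 = 266/19 = 14, a_5 = floor((24 + 18)/14) = 3.
  m_6 = 14*3 - 18 = 24, d_6 = (590 - 24^2)/14 = 14/14 = 1, a_6 = floor((24 + 24)/1) = 48.
  m_7 = 1*48 - 24 = 24, d_7 = (590 - 24^2)/1 = 14/1 = 14: (m_7, d_7) = (m_1, d_1) = (24, 14), so from here the quotients repeat a_1, ..., a_6; the period length is 6.
Hence the expansion of sqrt(590) is a_0 = 24 followed by the repeating block 3, 2, 4, 2, 3, 48 (period 6).

[24; (3, 2, 4, 2, 3, 48)]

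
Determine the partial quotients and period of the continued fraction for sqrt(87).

[9; (3, 18)]

Write x_i = (sqrt(87) + m_i)/d_i with (m_0, d_0) = (0, 1). a_0 = floor(sqrt(87)) = 9, since 9^2 = 81 <= 87 < 100 = 10^2.
Iterate m_{i+1} = d_i*a_i - m_i, d_{i+1} = (87 - m_{i+1}^2)/d_i, a_{i+1} = floor((a_0 + m_{i+1})/d_{i+1}):
  m_1 = 1*9 - 0 = 9, d_1 = (87 - 9^2)/1 = 6/1 = 6, a_1 = floor((9 + 9)/6) = 3.
  m_2 = 6*3 - 9 = 9, d_2 = (87 - 9^2)/6 = 6/6 = 1, a_2 = floor((9 + 9)/1) = 18.
  m_3 = 1*18 - 9 = 9, d_3 = (87 - 9^2)/1 = 6/1 = 6: (m_3, d_3) = (m_1, d_1) = (9, 6), so from here the quotients repeat a_1, a_2; the period length is 2.
Hence the expansion of sqrt(87) is a_0 = 9 followed by the repeating block 3, 18 (period 2).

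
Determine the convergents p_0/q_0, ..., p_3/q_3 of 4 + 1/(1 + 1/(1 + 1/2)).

4/1, 5/1, 9/2, 23/5

Using the convergent recurrence p_i = a_i*p_{i-1} + p_{i-2}, q_i = a_i*q_{i-1} + q_{i-2} with p_{-2}=0, p_{-1}=1, q_{-2}=1, q_{-1}=0:
  i=0: a_0=4, p_0 = 4*1 + 0 = 4, q_0 = 4*0 + 1 = 1.
  i=1: a_1=1, p_1 = 1*4 + 1 = 5, q_1 = 1*1 + 0 = 1.
  i=2: a_2=1, p_2 = 1*5 + 4 = 9, q_2 = 1*1 + 1 = 2.
  i=3: a_3=2, p_3 = 2*9 + 5 = 23, q_3 = 2*2 + 1 = 5.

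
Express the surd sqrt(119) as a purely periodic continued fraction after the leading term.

[10; (1, 9, 1, 20)]

Write x_i = (sqrt(119) + m_i)/d_i with (m_0, d_0) = (0, 1). a_0 = floor(sqrt(119)) = 10, since 10^2 = 100 <= 119 < 121 = 11^2.
Iterate m_{i+1} = d_i*a_i - m_i, d_{i+1} = (119 - m_{i+1}^2)/d_i, a_{i+1} = floor((a_0 + m_{i+1})/d_{i+1}):
  m_1 = 1*10 - 0 = 10, d_1 = (119 - 10^2)/1 = 19/1 = 19, a_1 = floor((10 + 10)/19) = 1.
  m_2 = 19*1 - 10 = 9, d_2 = (119 - 9^2)/19 = 38/19 = 2, a_2 = floor((10 + 9)/2) = 9.
  m_3 = 2*9 - 9 = 9, d_3 = (119 - 9^2)/2 = 38/2 = 19, a_3 = floor((10 + 9)/19) = 1.
  m_4 = 19*1 - 9 = 10, d_4 = (119 - 10^2)/19 = 19/19 = 1, a_4 = floor((10 + 10)/1) = 20.
  m_5 = 1*20 - 10 = 10, d_5 = (119 - 10^2)/1 = 19/1 = 19: (m_5, d_5) = (m_1, d_1) = (10, 19), so from here the quotients repeat a_1, ..., a_4; the period length is 4.
Hence the expansion of sqrt(119) is a_0 = 10 followed by the repeating block 1, 9, 1, 20 (period 4).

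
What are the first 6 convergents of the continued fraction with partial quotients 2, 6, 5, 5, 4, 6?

2/1, 13/6, 67/31, 348/161, 1459/675, 9102/4211

Using the convergent recurrence p_i = a_i*p_{i-1} + p_{i-2}, q_i = a_i*q_{i-1} + q_{i-2} with p_{-2}=0, p_{-1}=1, q_{-2}=1, q_{-1}=0:
  i=0: a_0=2, p_0 = 2*1 + 0 = 2, q_0 = 2*0 + 1 = 1.
  i=1: a_1=6, p_1 = 6*2 + 1 = 13, q_1 = 6*1 + 0 = 6.
  i=2: a_2=5, p_2 = 5*13 + 2 = 67, q_2 = 5*6 + 1 = 31.
  i=3: a_3=5, p_3 = 5*67 + 13 = 348, q_3 = 5*31 + 6 = 161.
  i=4: a_4=4, p_4 = 4*348 + 67 = 1459, q_4 = 4*161 + 31 = 675.
  i=5: a_5=6, p_5 = 6*1459 + 348 = 9102, q_5 = 6*675 + 161 = 4211.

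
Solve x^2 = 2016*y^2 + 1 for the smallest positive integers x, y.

First expand sqrt(2016) as a continued fraction. With x_i = (sqrt(2016) + m_i)/d_i and (m_0, d_0) = (0, 1): a_0 = floor(sqrt(2016)) = 44, since 44^2 = 1936 <= 2016 < 2025 = 45^2.
Iterate m_{i+1} = d_i*a_i - m_i, d_{i+1} = (2016 - m_{i+1}^2)/d_i, a_{i+1} = floor((a_0 + m_{i+1})/d_{i+1}):
  m_1 = 1*44 - 0 = 44, d_1 = (2016 - 44^2)/1 = 80/1 = 80, a_1 = floor((44 + 44)/80) = 1.
  m_2 = 80*1 - 44 = 36, d_2 = (2016 - 36^2)/80 = 720/80 = 9, a_2 = floor((44 + 36)/9) = 8.
  m_3 = 9*8 - 36 = 36, d_3 = (2016 - 36^2)/9 = 720/9 = 80, a_3 = floor((44 + 36)/80) = 1.
  m_4 = 80*1 - 36 = 44, d_4 = (2016 - 44^2)/80 = 80/80 = 1, a_4 = floor((44 + 44)/1) = 88.
  m_5 = 1*88 - 44 = 44, d_5 = (2016 - 44^2)/1 = 80/1 = 80: (m_5, d_5) = (m_1, d_1) = (44, 80), so from here the quotients repeat a_1, ..., a_4; the period length is 4.
So sqrt(2016) = [44; (1, 8, 1, 88)] with period length k = 4.
k is even, so the fundamental solution of x^2 - 2016y^2 = 1 is (p_{k-1}, q_{k-1}) = (p_3, q_3); compute convergents through index 3.
Convergents (p_i = a_i*p_{i-1} + p_{i-2}, q_i = a_i*q_{i-1} + q_{i-2} with p_{-2}=0, p_{-1}=1, q_{-2}=1, q_{-1}=0):
  i=0: a_0=44, p_0 = 44*1 + 0 = 44, q_0 = 44*0 + 1 = 1.
  i=1: a_1=1, p_1 = 1*44 + 1 = 45, q_1 = 1*1 + 0 = 1.
  i=2: a_2=8, p_2 = 8*45 + 44 = 404, q_2 = 8*1 + 1 = 9.
  i=3: a_3=1, p_3 = 1*404 + 45 = 449, q_3 = 1*9 + 1 = 10.
Check: 449^2 - 2016*10^2 = 201601 - 201600 = 1, so (x, y) = (449, 10) solves the equation, and by the theorem it is the least positive solution.

(x, y) = (449, 10)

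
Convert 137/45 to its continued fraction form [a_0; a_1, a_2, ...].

Run the Euclidean algorithm on 137 and 45; the successive quotients are the partial quotients a_0, a_1, ... (each step inverts the fractional part left over by the previous one):
  137 = 3*45 + 2, so a_0 = 3.
  45 = 22*2 + 1, so a_1 = 22.
  2 = 2*1 + 0, so a_2 = 2.
The remainder reaches 0 after 3 divisions, so the expansion has 3 partial quotients, read off in order.

[3; 22, 2]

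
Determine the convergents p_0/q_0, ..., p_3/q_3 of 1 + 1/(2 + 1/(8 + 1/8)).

Using the convergent recurrence p_i = a_i*p_{i-1} + p_{i-2}, q_i = a_i*q_{i-1} + q_{i-2} with p_{-2}=0, p_{-1}=1, q_{-2}=1, q_{-1}=0:
  i=0: a_0=1, p_0 = 1*1 + 0 = 1, q_0 = 1*0 + 1 = 1.
  i=1: a_1=2, p_1 = 2*1 + 1 = 3, q_1 = 2*1 + 0 = 2.
  i=2: a_2=8, p_2 = 8*3 + 1 = 25, q_2 = 8*2 + 1 = 17.
  i=3: a_3=8, p_3 = 8*25 + 3 = 203, q_3 = 8*17 + 2 = 138.

1/1, 3/2, 25/17, 203/138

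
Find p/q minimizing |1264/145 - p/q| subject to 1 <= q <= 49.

Expand x = 1264/145 as a continued fraction with the Euclidean algorithm:
  1264 = 8*145 + 104, so a_0 = 8.
  145 = 1*104 + 41, so a_1 = 1.
  104 = 2*41 + 22, so a_2 = 2.
  41 = 1*22 + 19, so a_3 = 1.
  22 = 1*19 + 3, so a_4 = 1.
  19 = 6*3 + 1, so a_5 = 6.
  3 = 3*1 + 0, so a_6 = 3.
so x = [8; 1, 2, 1, 1, 6, 3].
Convergents (p_i = a_i*p_{i-1} + p_{i-2}, q_i = a_i*q_{i-1} + q_{i-2} with p_{-2}=0, p_{-1}=1, q_{-2}=1, q_{-1}=0), until the denominator exceeds 49:
  i=0: a_0=8, p_0 = 8*1 + 0 = 8, q_0 = 8*0 + 1 = 1.
  i=1: a_1=1, p_1 = 1*8 + 1 = 9, q_1 = 1*1 + 0 = 1.
  i=2: a_2=2, p_2 = 2*9 + 8 = 26, q_2 = 2*1 + 1 = 3.
  i=3: a_3=1, p_3 = 1*26 + 9 = 35, q_3 = 1*3 + 1 = 4.
  i=4: a_4=1, p_4 = 1*35 + 26 = 61, q_4 = 1*4 + 3 = 7.
  i=5: a_5=6, p_5 = 6*61 + 35 = 401, q_5 = 6*7 + 4 = 46.
  i=6: a_6=3, p_6 = 3*401 + 61 = 1264, q_6 = 3*46 + 7 = 145.
q_6 = 145 > 49, so the last convergent with denominator <= 49 is p_5/q_5 = 401/46.
The closest fraction with denominator <= 49 is either p_5/q_5 or the intermediate fraction (k*p_5 + p_4)/(k*q_5 + q_4) with the largest k >= 1 whose denominator stays <= 49; these approach x as k grows, and every other convergent or intermediate fraction in range is farther away.
Largest k: floor((49 - q_4)/q_5) = floor((49 - 7)/46) = 0.
Since k = 0, no intermediate fraction beyond p_5/q_5 has denominator <= 49, so the convergent 401/46 is the closest (its error is |1264*46 - 401*145|/(145*46) = 1/6670).

401/46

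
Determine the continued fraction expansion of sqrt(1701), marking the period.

Write x_i = (sqrt(1701) + m_i)/d_i with (m_0, d_0) = (0, 1). a_0 = floor(sqrt(1701)) = 41, since 41^2 = 1681 <= 1701 < 1764 = 42^2.
Iterate m_{i+1} = d_i*a_i - m_i, d_{i+1} = (1701 - m_{i+1}^2)/d_i, a_{i+1} = floor((a_0 + m_{i+1})/d_{i+1}):
  m_1 = 1*41 - 0 = 41, d_1 = (1701 - 41^2)/1 = 20/1 = 20, a_1 = floor((41 + 41)/20) = 4.
  m_2 = 20*4 - 41 = 39, d_2 = (1701 - 39^2)/20 = 180/20 = 9, a_2 = floor((41 + 39)/9) = 8.
  m_3 = 9*8 - 39 = 33, d_3 = (1701 - 33^2)/9 = 612/9 = 68, a_3 = floor((41 + 33)/68) = 1.
  m_4 = 68*1 - 33 = 35, d_4 = (1701 - 35^2)/68 = 476/68 = 7, a_4 = floor((41 + 35)/7) = 10.
  m_5 = 7*10 - 35 = 35, d_5 = (1701 - 35^2)/7 = 476/7 = 68, a_5 = floor((41 + 35)/68) = 1.
  m_6 = 68*1 - 35 = 33, d_6 = (1701 - 33^2)/68 = 612/68 = 9, a_6 = floor((41 + 33)/9) = 8.
  m_7 = 9*8 - 33 = 39, d_7 = (1701 - 39^2)/9 = 180/9 = 20, a_7 = floor((41 + 39)/20) = 4.
  m_8 = 20*4 - 39 = 41, d_8 = (1701 - 41^2)/20 = 20/20 = 1, a_8 = floor((41 + 41)/1) = 82.
  m_9 = 1*82 - 41 = 41, d_9 = (1701 - 41^2)/1 = 20/1 = 20: (m_9, d_9) = (m_1, d_1) = (41, 20), so from here the quotients repeat a_1, ..., a_8; the period length is 8.
Hence the expansion of sqrt(1701) is a_0 = 41 followed by the repeating block 4, 8, 1, 10, 1, 8, 4, 82 (period 8).

[41; (4, 8, 1, 10, 1, 8, 4, 82)]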